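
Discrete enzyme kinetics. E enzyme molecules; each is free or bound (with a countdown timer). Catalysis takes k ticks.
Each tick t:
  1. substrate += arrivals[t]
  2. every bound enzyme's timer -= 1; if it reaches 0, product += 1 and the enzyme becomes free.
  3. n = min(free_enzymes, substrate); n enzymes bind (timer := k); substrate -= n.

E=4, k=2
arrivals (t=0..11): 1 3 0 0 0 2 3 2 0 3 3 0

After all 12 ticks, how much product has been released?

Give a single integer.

Answer: 14

Derivation:
t=0: arr=1 -> substrate=0 bound=1 product=0
t=1: arr=3 -> substrate=0 bound=4 product=0
t=2: arr=0 -> substrate=0 bound=3 product=1
t=3: arr=0 -> substrate=0 bound=0 product=4
t=4: arr=0 -> substrate=0 bound=0 product=4
t=5: arr=2 -> substrate=0 bound=2 product=4
t=6: arr=3 -> substrate=1 bound=4 product=4
t=7: arr=2 -> substrate=1 bound=4 product=6
t=8: arr=0 -> substrate=0 bound=3 product=8
t=9: arr=3 -> substrate=0 bound=4 product=10
t=10: arr=3 -> substrate=2 bound=4 product=11
t=11: arr=0 -> substrate=0 bound=3 product=14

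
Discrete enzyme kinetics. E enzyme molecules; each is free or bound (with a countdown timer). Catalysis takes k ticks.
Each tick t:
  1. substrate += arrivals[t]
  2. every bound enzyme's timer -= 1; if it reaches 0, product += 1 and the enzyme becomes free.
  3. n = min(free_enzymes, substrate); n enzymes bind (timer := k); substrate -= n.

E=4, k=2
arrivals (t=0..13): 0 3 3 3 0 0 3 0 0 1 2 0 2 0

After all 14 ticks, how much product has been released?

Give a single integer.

t=0: arr=0 -> substrate=0 bound=0 product=0
t=1: arr=3 -> substrate=0 bound=3 product=0
t=2: arr=3 -> substrate=2 bound=4 product=0
t=3: arr=3 -> substrate=2 bound=4 product=3
t=4: arr=0 -> substrate=1 bound=4 product=4
t=5: arr=0 -> substrate=0 bound=2 product=7
t=6: arr=3 -> substrate=0 bound=4 product=8
t=7: arr=0 -> substrate=0 bound=3 product=9
t=8: arr=0 -> substrate=0 bound=0 product=12
t=9: arr=1 -> substrate=0 bound=1 product=12
t=10: arr=2 -> substrate=0 bound=3 product=12
t=11: arr=0 -> substrate=0 bound=2 product=13
t=12: arr=2 -> substrate=0 bound=2 product=15
t=13: arr=0 -> substrate=0 bound=2 product=15

Answer: 15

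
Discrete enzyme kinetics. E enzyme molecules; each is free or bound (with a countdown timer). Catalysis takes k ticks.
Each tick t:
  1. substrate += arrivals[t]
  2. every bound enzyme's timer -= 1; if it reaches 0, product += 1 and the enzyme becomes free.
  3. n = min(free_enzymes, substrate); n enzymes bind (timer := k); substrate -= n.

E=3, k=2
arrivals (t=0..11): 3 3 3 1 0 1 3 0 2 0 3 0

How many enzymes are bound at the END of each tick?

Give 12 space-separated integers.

Answer: 3 3 3 3 3 3 3 3 3 3 3 3

Derivation:
t=0: arr=3 -> substrate=0 bound=3 product=0
t=1: arr=3 -> substrate=3 bound=3 product=0
t=2: arr=3 -> substrate=3 bound=3 product=3
t=3: arr=1 -> substrate=4 bound=3 product=3
t=4: arr=0 -> substrate=1 bound=3 product=6
t=5: arr=1 -> substrate=2 bound=3 product=6
t=6: arr=3 -> substrate=2 bound=3 product=9
t=7: arr=0 -> substrate=2 bound=3 product=9
t=8: arr=2 -> substrate=1 bound=3 product=12
t=9: arr=0 -> substrate=1 bound=3 product=12
t=10: arr=3 -> substrate=1 bound=3 product=15
t=11: arr=0 -> substrate=1 bound=3 product=15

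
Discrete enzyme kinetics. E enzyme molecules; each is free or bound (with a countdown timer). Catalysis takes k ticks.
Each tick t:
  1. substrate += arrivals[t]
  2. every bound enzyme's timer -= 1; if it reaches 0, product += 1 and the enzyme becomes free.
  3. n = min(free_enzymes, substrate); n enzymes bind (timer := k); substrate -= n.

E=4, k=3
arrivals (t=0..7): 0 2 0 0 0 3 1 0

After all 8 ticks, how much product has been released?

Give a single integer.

Answer: 2

Derivation:
t=0: arr=0 -> substrate=0 bound=0 product=0
t=1: arr=2 -> substrate=0 bound=2 product=0
t=2: arr=0 -> substrate=0 bound=2 product=0
t=3: arr=0 -> substrate=0 bound=2 product=0
t=4: arr=0 -> substrate=0 bound=0 product=2
t=5: arr=3 -> substrate=0 bound=3 product=2
t=6: arr=1 -> substrate=0 bound=4 product=2
t=7: arr=0 -> substrate=0 bound=4 product=2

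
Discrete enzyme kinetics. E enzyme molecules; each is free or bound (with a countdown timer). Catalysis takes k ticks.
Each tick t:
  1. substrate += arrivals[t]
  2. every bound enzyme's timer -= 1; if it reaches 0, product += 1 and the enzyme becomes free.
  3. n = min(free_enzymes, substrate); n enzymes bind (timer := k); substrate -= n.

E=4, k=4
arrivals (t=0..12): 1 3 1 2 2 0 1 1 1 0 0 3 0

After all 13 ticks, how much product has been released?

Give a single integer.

Answer: 9

Derivation:
t=0: arr=1 -> substrate=0 bound=1 product=0
t=1: arr=3 -> substrate=0 bound=4 product=0
t=2: arr=1 -> substrate=1 bound=4 product=0
t=3: arr=2 -> substrate=3 bound=4 product=0
t=4: arr=2 -> substrate=4 bound=4 product=1
t=5: arr=0 -> substrate=1 bound=4 product=4
t=6: arr=1 -> substrate=2 bound=4 product=4
t=7: arr=1 -> substrate=3 bound=4 product=4
t=8: arr=1 -> substrate=3 bound=4 product=5
t=9: arr=0 -> substrate=0 bound=4 product=8
t=10: arr=0 -> substrate=0 bound=4 product=8
t=11: arr=3 -> substrate=3 bound=4 product=8
t=12: arr=0 -> substrate=2 bound=4 product=9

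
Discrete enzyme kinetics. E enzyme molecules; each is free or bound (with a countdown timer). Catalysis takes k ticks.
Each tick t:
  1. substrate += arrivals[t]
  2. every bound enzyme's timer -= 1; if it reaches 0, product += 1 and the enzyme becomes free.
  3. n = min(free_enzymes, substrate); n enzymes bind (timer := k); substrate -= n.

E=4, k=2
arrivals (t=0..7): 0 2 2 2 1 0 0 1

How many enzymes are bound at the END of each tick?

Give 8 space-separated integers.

Answer: 0 2 4 4 3 1 0 1

Derivation:
t=0: arr=0 -> substrate=0 bound=0 product=0
t=1: arr=2 -> substrate=0 bound=2 product=0
t=2: arr=2 -> substrate=0 bound=4 product=0
t=3: arr=2 -> substrate=0 bound=4 product=2
t=4: arr=1 -> substrate=0 bound=3 product=4
t=5: arr=0 -> substrate=0 bound=1 product=6
t=6: arr=0 -> substrate=0 bound=0 product=7
t=7: arr=1 -> substrate=0 bound=1 product=7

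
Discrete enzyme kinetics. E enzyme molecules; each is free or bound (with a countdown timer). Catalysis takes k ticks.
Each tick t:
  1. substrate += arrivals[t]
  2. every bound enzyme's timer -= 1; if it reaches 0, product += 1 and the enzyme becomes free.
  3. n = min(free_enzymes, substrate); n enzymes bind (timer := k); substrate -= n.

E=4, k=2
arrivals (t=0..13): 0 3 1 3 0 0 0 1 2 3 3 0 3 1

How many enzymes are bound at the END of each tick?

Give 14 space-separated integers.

t=0: arr=0 -> substrate=0 bound=0 product=0
t=1: arr=3 -> substrate=0 bound=3 product=0
t=2: arr=1 -> substrate=0 bound=4 product=0
t=3: arr=3 -> substrate=0 bound=4 product=3
t=4: arr=0 -> substrate=0 bound=3 product=4
t=5: arr=0 -> substrate=0 bound=0 product=7
t=6: arr=0 -> substrate=0 bound=0 product=7
t=7: arr=1 -> substrate=0 bound=1 product=7
t=8: arr=2 -> substrate=0 bound=3 product=7
t=9: arr=3 -> substrate=1 bound=4 product=8
t=10: arr=3 -> substrate=2 bound=4 product=10
t=11: arr=0 -> substrate=0 bound=4 product=12
t=12: arr=3 -> substrate=1 bound=4 product=14
t=13: arr=1 -> substrate=0 bound=4 product=16

Answer: 0 3 4 4 3 0 0 1 3 4 4 4 4 4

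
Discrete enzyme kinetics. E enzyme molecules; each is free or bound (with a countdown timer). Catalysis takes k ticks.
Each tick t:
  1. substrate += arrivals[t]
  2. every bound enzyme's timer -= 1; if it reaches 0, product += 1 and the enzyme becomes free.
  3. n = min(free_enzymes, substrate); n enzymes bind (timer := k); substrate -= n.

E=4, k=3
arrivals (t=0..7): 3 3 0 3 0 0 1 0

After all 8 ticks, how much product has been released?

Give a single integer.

Answer: 8

Derivation:
t=0: arr=3 -> substrate=0 bound=3 product=0
t=1: arr=3 -> substrate=2 bound=4 product=0
t=2: arr=0 -> substrate=2 bound=4 product=0
t=3: arr=3 -> substrate=2 bound=4 product=3
t=4: arr=0 -> substrate=1 bound=4 product=4
t=5: arr=0 -> substrate=1 bound=4 product=4
t=6: arr=1 -> substrate=0 bound=3 product=7
t=7: arr=0 -> substrate=0 bound=2 product=8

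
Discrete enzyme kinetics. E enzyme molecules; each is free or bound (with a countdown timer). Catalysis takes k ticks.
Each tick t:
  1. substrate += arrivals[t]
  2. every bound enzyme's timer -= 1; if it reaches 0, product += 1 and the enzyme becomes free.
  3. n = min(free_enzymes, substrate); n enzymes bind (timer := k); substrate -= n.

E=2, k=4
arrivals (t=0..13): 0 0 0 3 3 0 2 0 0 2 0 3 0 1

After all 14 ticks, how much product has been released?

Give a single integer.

Answer: 4

Derivation:
t=0: arr=0 -> substrate=0 bound=0 product=0
t=1: arr=0 -> substrate=0 bound=0 product=0
t=2: arr=0 -> substrate=0 bound=0 product=0
t=3: arr=3 -> substrate=1 bound=2 product=0
t=4: arr=3 -> substrate=4 bound=2 product=0
t=5: arr=0 -> substrate=4 bound=2 product=0
t=6: arr=2 -> substrate=6 bound=2 product=0
t=7: arr=0 -> substrate=4 bound=2 product=2
t=8: arr=0 -> substrate=4 bound=2 product=2
t=9: arr=2 -> substrate=6 bound=2 product=2
t=10: arr=0 -> substrate=6 bound=2 product=2
t=11: arr=3 -> substrate=7 bound=2 product=4
t=12: arr=0 -> substrate=7 bound=2 product=4
t=13: arr=1 -> substrate=8 bound=2 product=4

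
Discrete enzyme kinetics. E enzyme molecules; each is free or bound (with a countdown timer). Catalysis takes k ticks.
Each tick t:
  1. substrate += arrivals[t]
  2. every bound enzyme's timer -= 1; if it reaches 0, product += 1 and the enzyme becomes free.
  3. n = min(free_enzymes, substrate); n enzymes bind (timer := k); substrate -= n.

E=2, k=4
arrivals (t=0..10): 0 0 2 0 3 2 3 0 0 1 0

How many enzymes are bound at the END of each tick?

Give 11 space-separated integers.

Answer: 0 0 2 2 2 2 2 2 2 2 2

Derivation:
t=0: arr=0 -> substrate=0 bound=0 product=0
t=1: arr=0 -> substrate=0 bound=0 product=0
t=2: arr=2 -> substrate=0 bound=2 product=0
t=3: arr=0 -> substrate=0 bound=2 product=0
t=4: arr=3 -> substrate=3 bound=2 product=0
t=5: arr=2 -> substrate=5 bound=2 product=0
t=6: arr=3 -> substrate=6 bound=2 product=2
t=7: arr=0 -> substrate=6 bound=2 product=2
t=8: arr=0 -> substrate=6 bound=2 product=2
t=9: arr=1 -> substrate=7 bound=2 product=2
t=10: arr=0 -> substrate=5 bound=2 product=4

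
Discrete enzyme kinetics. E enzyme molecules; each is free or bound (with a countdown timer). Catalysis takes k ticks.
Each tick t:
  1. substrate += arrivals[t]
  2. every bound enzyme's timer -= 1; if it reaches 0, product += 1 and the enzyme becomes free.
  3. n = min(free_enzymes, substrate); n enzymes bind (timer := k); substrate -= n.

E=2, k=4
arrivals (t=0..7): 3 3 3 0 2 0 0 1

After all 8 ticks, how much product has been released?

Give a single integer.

Answer: 2

Derivation:
t=0: arr=3 -> substrate=1 bound=2 product=0
t=1: arr=3 -> substrate=4 bound=2 product=0
t=2: arr=3 -> substrate=7 bound=2 product=0
t=3: arr=0 -> substrate=7 bound=2 product=0
t=4: arr=2 -> substrate=7 bound=2 product=2
t=5: arr=0 -> substrate=7 bound=2 product=2
t=6: arr=0 -> substrate=7 bound=2 product=2
t=7: arr=1 -> substrate=8 bound=2 product=2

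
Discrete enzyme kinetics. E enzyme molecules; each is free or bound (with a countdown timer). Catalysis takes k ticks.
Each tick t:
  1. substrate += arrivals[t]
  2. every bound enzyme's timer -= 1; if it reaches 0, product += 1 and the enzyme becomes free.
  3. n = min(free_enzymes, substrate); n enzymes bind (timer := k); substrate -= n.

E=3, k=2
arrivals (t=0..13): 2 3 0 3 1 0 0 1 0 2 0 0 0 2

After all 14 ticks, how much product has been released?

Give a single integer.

Answer: 12

Derivation:
t=0: arr=2 -> substrate=0 bound=2 product=0
t=1: arr=3 -> substrate=2 bound=3 product=0
t=2: arr=0 -> substrate=0 bound=3 product=2
t=3: arr=3 -> substrate=2 bound=3 product=3
t=4: arr=1 -> substrate=1 bound=3 product=5
t=5: arr=0 -> substrate=0 bound=3 product=6
t=6: arr=0 -> substrate=0 bound=1 product=8
t=7: arr=1 -> substrate=0 bound=1 product=9
t=8: arr=0 -> substrate=0 bound=1 product=9
t=9: arr=2 -> substrate=0 bound=2 product=10
t=10: arr=0 -> substrate=0 bound=2 product=10
t=11: arr=0 -> substrate=0 bound=0 product=12
t=12: arr=0 -> substrate=0 bound=0 product=12
t=13: arr=2 -> substrate=0 bound=2 product=12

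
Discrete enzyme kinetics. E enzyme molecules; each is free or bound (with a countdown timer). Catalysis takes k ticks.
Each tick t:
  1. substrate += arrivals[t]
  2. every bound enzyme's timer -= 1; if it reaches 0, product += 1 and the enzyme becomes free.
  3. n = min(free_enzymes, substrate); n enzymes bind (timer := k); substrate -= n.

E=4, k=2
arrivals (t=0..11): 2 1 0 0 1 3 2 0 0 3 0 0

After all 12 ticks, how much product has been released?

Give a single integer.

t=0: arr=2 -> substrate=0 bound=2 product=0
t=1: arr=1 -> substrate=0 bound=3 product=0
t=2: arr=0 -> substrate=0 bound=1 product=2
t=3: arr=0 -> substrate=0 bound=0 product=3
t=4: arr=1 -> substrate=0 bound=1 product=3
t=5: arr=3 -> substrate=0 bound=4 product=3
t=6: arr=2 -> substrate=1 bound=4 product=4
t=7: arr=0 -> substrate=0 bound=2 product=7
t=8: arr=0 -> substrate=0 bound=1 product=8
t=9: arr=3 -> substrate=0 bound=3 product=9
t=10: arr=0 -> substrate=0 bound=3 product=9
t=11: arr=0 -> substrate=0 bound=0 product=12

Answer: 12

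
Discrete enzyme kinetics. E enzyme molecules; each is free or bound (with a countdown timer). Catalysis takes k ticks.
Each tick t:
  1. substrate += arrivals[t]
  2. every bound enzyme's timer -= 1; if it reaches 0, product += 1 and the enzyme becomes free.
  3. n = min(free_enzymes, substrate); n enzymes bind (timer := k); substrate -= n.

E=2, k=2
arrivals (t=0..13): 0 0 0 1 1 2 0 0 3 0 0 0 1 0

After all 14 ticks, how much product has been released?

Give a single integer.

Answer: 7

Derivation:
t=0: arr=0 -> substrate=0 bound=0 product=0
t=1: arr=0 -> substrate=0 bound=0 product=0
t=2: arr=0 -> substrate=0 bound=0 product=0
t=3: arr=1 -> substrate=0 bound=1 product=0
t=4: arr=1 -> substrate=0 bound=2 product=0
t=5: arr=2 -> substrate=1 bound=2 product=1
t=6: arr=0 -> substrate=0 bound=2 product=2
t=7: arr=0 -> substrate=0 bound=1 product=3
t=8: arr=3 -> substrate=1 bound=2 product=4
t=9: arr=0 -> substrate=1 bound=2 product=4
t=10: arr=0 -> substrate=0 bound=1 product=6
t=11: arr=0 -> substrate=0 bound=1 product=6
t=12: arr=1 -> substrate=0 bound=1 product=7
t=13: arr=0 -> substrate=0 bound=1 product=7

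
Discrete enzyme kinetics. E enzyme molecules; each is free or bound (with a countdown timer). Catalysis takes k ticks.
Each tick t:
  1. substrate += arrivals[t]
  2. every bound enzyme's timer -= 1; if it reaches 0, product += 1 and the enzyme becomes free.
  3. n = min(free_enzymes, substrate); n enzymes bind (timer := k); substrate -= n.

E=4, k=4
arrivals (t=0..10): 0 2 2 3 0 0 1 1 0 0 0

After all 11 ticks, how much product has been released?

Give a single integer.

t=0: arr=0 -> substrate=0 bound=0 product=0
t=1: arr=2 -> substrate=0 bound=2 product=0
t=2: arr=2 -> substrate=0 bound=4 product=0
t=3: arr=3 -> substrate=3 bound=4 product=0
t=4: arr=0 -> substrate=3 bound=4 product=0
t=5: arr=0 -> substrate=1 bound=4 product=2
t=6: arr=1 -> substrate=0 bound=4 product=4
t=7: arr=1 -> substrate=1 bound=4 product=4
t=8: arr=0 -> substrate=1 bound=4 product=4
t=9: arr=0 -> substrate=0 bound=3 product=6
t=10: arr=0 -> substrate=0 bound=1 product=8

Answer: 8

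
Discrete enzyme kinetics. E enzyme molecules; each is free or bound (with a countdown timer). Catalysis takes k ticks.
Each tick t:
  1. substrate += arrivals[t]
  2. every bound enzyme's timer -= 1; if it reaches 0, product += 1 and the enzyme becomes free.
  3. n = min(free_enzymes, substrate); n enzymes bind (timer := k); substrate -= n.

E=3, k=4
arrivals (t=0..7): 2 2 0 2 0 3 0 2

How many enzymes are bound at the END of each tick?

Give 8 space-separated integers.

Answer: 2 3 3 3 3 3 3 3

Derivation:
t=0: arr=2 -> substrate=0 bound=2 product=0
t=1: arr=2 -> substrate=1 bound=3 product=0
t=2: arr=0 -> substrate=1 bound=3 product=0
t=3: arr=2 -> substrate=3 bound=3 product=0
t=4: arr=0 -> substrate=1 bound=3 product=2
t=5: arr=3 -> substrate=3 bound=3 product=3
t=6: arr=0 -> substrate=3 bound=3 product=3
t=7: arr=2 -> substrate=5 bound=3 product=3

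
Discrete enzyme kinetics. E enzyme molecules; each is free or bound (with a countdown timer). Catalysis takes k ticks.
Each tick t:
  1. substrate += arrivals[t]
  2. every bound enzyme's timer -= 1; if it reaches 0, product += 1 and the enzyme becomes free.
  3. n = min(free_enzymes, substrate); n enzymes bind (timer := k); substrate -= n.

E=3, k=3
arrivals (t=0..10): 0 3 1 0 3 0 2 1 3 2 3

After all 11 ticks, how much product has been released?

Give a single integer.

t=0: arr=0 -> substrate=0 bound=0 product=0
t=1: arr=3 -> substrate=0 bound=3 product=0
t=2: arr=1 -> substrate=1 bound=3 product=0
t=3: arr=0 -> substrate=1 bound=3 product=0
t=4: arr=3 -> substrate=1 bound=3 product=3
t=5: arr=0 -> substrate=1 bound=3 product=3
t=6: arr=2 -> substrate=3 bound=3 product=3
t=7: arr=1 -> substrate=1 bound=3 product=6
t=8: arr=3 -> substrate=4 bound=3 product=6
t=9: arr=2 -> substrate=6 bound=3 product=6
t=10: arr=3 -> substrate=6 bound=3 product=9

Answer: 9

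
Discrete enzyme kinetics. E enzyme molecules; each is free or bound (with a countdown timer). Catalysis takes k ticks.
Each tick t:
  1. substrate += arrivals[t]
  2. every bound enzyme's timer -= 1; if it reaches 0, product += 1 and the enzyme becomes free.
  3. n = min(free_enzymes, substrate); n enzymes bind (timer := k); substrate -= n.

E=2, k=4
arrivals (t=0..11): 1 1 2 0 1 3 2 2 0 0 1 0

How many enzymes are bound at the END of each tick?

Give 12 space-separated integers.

t=0: arr=1 -> substrate=0 bound=1 product=0
t=1: arr=1 -> substrate=0 bound=2 product=0
t=2: arr=2 -> substrate=2 bound=2 product=0
t=3: arr=0 -> substrate=2 bound=2 product=0
t=4: arr=1 -> substrate=2 bound=2 product=1
t=5: arr=3 -> substrate=4 bound=2 product=2
t=6: arr=2 -> substrate=6 bound=2 product=2
t=7: arr=2 -> substrate=8 bound=2 product=2
t=8: arr=0 -> substrate=7 bound=2 product=3
t=9: arr=0 -> substrate=6 bound=2 product=4
t=10: arr=1 -> substrate=7 bound=2 product=4
t=11: arr=0 -> substrate=7 bound=2 product=4

Answer: 1 2 2 2 2 2 2 2 2 2 2 2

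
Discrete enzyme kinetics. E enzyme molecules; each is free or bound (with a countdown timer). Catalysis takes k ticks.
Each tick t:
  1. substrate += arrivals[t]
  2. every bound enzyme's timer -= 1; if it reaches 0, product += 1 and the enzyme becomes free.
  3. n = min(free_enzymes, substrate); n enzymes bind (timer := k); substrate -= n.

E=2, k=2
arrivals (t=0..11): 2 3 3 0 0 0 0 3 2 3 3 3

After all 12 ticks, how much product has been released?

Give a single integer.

t=0: arr=2 -> substrate=0 bound=2 product=0
t=1: arr=3 -> substrate=3 bound=2 product=0
t=2: arr=3 -> substrate=4 bound=2 product=2
t=3: arr=0 -> substrate=4 bound=2 product=2
t=4: arr=0 -> substrate=2 bound=2 product=4
t=5: arr=0 -> substrate=2 bound=2 product=4
t=6: arr=0 -> substrate=0 bound=2 product=6
t=7: arr=3 -> substrate=3 bound=2 product=6
t=8: arr=2 -> substrate=3 bound=2 product=8
t=9: arr=3 -> substrate=6 bound=2 product=8
t=10: arr=3 -> substrate=7 bound=2 product=10
t=11: arr=3 -> substrate=10 bound=2 product=10

Answer: 10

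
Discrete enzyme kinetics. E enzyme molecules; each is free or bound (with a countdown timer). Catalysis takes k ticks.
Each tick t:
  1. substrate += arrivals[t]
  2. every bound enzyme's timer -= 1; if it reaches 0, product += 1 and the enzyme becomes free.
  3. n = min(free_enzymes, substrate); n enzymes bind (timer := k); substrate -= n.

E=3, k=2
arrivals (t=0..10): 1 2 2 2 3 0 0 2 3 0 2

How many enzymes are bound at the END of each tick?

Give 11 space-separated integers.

t=0: arr=1 -> substrate=0 bound=1 product=0
t=1: arr=2 -> substrate=0 bound=3 product=0
t=2: arr=2 -> substrate=1 bound=3 product=1
t=3: arr=2 -> substrate=1 bound=3 product=3
t=4: arr=3 -> substrate=3 bound=3 product=4
t=5: arr=0 -> substrate=1 bound=3 product=6
t=6: arr=0 -> substrate=0 bound=3 product=7
t=7: arr=2 -> substrate=0 bound=3 product=9
t=8: arr=3 -> substrate=2 bound=3 product=10
t=9: arr=0 -> substrate=0 bound=3 product=12
t=10: arr=2 -> substrate=1 bound=3 product=13

Answer: 1 3 3 3 3 3 3 3 3 3 3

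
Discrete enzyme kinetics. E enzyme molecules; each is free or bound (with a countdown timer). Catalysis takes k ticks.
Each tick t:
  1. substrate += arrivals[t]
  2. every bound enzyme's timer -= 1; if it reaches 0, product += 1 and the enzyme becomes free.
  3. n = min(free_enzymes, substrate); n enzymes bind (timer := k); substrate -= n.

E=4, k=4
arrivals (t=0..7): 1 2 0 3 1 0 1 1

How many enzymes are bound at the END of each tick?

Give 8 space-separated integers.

Answer: 1 3 3 4 4 4 4 4

Derivation:
t=0: arr=1 -> substrate=0 bound=1 product=0
t=1: arr=2 -> substrate=0 bound=3 product=0
t=2: arr=0 -> substrate=0 bound=3 product=0
t=3: arr=3 -> substrate=2 bound=4 product=0
t=4: arr=1 -> substrate=2 bound=4 product=1
t=5: arr=0 -> substrate=0 bound=4 product=3
t=6: arr=1 -> substrate=1 bound=4 product=3
t=7: arr=1 -> substrate=1 bound=4 product=4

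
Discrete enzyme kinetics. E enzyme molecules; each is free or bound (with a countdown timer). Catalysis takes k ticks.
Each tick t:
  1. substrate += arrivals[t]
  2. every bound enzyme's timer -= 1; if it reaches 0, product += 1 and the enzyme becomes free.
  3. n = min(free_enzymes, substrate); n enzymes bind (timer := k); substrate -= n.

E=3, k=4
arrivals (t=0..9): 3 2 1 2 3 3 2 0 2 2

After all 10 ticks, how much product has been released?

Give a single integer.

Answer: 6

Derivation:
t=0: arr=3 -> substrate=0 bound=3 product=0
t=1: arr=2 -> substrate=2 bound=3 product=0
t=2: arr=1 -> substrate=3 bound=3 product=0
t=3: arr=2 -> substrate=5 bound=3 product=0
t=4: arr=3 -> substrate=5 bound=3 product=3
t=5: arr=3 -> substrate=8 bound=3 product=3
t=6: arr=2 -> substrate=10 bound=3 product=3
t=7: arr=0 -> substrate=10 bound=3 product=3
t=8: arr=2 -> substrate=9 bound=3 product=6
t=9: arr=2 -> substrate=11 bound=3 product=6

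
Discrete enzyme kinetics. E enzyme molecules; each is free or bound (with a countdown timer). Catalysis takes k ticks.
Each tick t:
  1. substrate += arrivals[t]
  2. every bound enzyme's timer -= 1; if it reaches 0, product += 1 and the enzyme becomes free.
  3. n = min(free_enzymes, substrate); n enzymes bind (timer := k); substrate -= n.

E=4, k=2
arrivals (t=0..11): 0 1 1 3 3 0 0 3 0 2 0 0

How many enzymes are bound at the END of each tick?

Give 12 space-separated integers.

Answer: 0 1 2 4 4 3 2 3 3 2 2 0

Derivation:
t=0: arr=0 -> substrate=0 bound=0 product=0
t=1: arr=1 -> substrate=0 bound=1 product=0
t=2: arr=1 -> substrate=0 bound=2 product=0
t=3: arr=3 -> substrate=0 bound=4 product=1
t=4: arr=3 -> substrate=2 bound=4 product=2
t=5: arr=0 -> substrate=0 bound=3 product=5
t=6: arr=0 -> substrate=0 bound=2 product=6
t=7: arr=3 -> substrate=0 bound=3 product=8
t=8: arr=0 -> substrate=0 bound=3 product=8
t=9: arr=2 -> substrate=0 bound=2 product=11
t=10: arr=0 -> substrate=0 bound=2 product=11
t=11: arr=0 -> substrate=0 bound=0 product=13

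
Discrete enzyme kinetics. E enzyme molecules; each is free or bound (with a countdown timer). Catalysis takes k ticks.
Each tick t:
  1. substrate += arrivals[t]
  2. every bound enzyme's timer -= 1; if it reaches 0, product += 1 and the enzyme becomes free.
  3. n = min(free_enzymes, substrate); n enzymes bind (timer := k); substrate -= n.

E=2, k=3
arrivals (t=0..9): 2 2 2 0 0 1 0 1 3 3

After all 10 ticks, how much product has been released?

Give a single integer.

t=0: arr=2 -> substrate=0 bound=2 product=0
t=1: arr=2 -> substrate=2 bound=2 product=0
t=2: arr=2 -> substrate=4 bound=2 product=0
t=3: arr=0 -> substrate=2 bound=2 product=2
t=4: arr=0 -> substrate=2 bound=2 product=2
t=5: arr=1 -> substrate=3 bound=2 product=2
t=6: arr=0 -> substrate=1 bound=2 product=4
t=7: arr=1 -> substrate=2 bound=2 product=4
t=8: arr=3 -> substrate=5 bound=2 product=4
t=9: arr=3 -> substrate=6 bound=2 product=6

Answer: 6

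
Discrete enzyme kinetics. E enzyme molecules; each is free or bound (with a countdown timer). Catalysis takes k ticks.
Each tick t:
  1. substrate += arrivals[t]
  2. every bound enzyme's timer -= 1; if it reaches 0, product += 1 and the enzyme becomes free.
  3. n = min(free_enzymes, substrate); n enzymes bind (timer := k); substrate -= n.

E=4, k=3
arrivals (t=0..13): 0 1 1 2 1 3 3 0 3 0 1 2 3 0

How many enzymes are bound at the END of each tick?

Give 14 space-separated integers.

t=0: arr=0 -> substrate=0 bound=0 product=0
t=1: arr=1 -> substrate=0 bound=1 product=0
t=2: arr=1 -> substrate=0 bound=2 product=0
t=3: arr=2 -> substrate=0 bound=4 product=0
t=4: arr=1 -> substrate=0 bound=4 product=1
t=5: arr=3 -> substrate=2 bound=4 product=2
t=6: arr=3 -> substrate=3 bound=4 product=4
t=7: arr=0 -> substrate=2 bound=4 product=5
t=8: arr=3 -> substrate=4 bound=4 product=6
t=9: arr=0 -> substrate=2 bound=4 product=8
t=10: arr=1 -> substrate=2 bound=4 product=9
t=11: arr=2 -> substrate=3 bound=4 product=10
t=12: arr=3 -> substrate=4 bound=4 product=12
t=13: arr=0 -> substrate=3 bound=4 product=13

Answer: 0 1 2 4 4 4 4 4 4 4 4 4 4 4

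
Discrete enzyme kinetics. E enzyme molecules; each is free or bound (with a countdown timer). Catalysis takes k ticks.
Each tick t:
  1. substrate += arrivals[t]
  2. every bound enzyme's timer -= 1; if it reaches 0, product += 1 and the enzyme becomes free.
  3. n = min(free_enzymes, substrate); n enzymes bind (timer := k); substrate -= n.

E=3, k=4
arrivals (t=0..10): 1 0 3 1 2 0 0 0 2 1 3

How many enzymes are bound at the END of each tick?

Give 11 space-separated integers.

Answer: 1 1 3 3 3 3 3 3 3 3 3

Derivation:
t=0: arr=1 -> substrate=0 bound=1 product=0
t=1: arr=0 -> substrate=0 bound=1 product=0
t=2: arr=3 -> substrate=1 bound=3 product=0
t=3: arr=1 -> substrate=2 bound=3 product=0
t=4: arr=2 -> substrate=3 bound=3 product=1
t=5: arr=0 -> substrate=3 bound=3 product=1
t=6: arr=0 -> substrate=1 bound=3 product=3
t=7: arr=0 -> substrate=1 bound=3 product=3
t=8: arr=2 -> substrate=2 bound=3 product=4
t=9: arr=1 -> substrate=3 bound=3 product=4
t=10: arr=3 -> substrate=4 bound=3 product=6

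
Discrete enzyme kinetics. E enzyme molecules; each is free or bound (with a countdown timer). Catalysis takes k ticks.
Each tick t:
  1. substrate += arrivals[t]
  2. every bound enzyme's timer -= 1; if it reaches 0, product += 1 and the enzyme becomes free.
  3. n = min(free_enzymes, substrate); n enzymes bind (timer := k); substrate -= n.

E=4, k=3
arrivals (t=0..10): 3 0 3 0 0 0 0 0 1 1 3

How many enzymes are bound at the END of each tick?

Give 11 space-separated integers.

Answer: 3 3 4 3 3 2 0 0 1 2 4

Derivation:
t=0: arr=3 -> substrate=0 bound=3 product=0
t=1: arr=0 -> substrate=0 bound=3 product=0
t=2: arr=3 -> substrate=2 bound=4 product=0
t=3: arr=0 -> substrate=0 bound=3 product=3
t=4: arr=0 -> substrate=0 bound=3 product=3
t=5: arr=0 -> substrate=0 bound=2 product=4
t=6: arr=0 -> substrate=0 bound=0 product=6
t=7: arr=0 -> substrate=0 bound=0 product=6
t=8: arr=1 -> substrate=0 bound=1 product=6
t=9: arr=1 -> substrate=0 bound=2 product=6
t=10: arr=3 -> substrate=1 bound=4 product=6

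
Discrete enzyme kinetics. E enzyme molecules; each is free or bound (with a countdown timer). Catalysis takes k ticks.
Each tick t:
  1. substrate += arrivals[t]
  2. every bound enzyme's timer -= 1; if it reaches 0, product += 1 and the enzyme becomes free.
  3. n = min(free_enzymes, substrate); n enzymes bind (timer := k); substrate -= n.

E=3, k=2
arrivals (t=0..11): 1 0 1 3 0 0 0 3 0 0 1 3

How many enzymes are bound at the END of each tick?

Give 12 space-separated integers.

t=0: arr=1 -> substrate=0 bound=1 product=0
t=1: arr=0 -> substrate=0 bound=1 product=0
t=2: arr=1 -> substrate=0 bound=1 product=1
t=3: arr=3 -> substrate=1 bound=3 product=1
t=4: arr=0 -> substrate=0 bound=3 product=2
t=5: arr=0 -> substrate=0 bound=1 product=4
t=6: arr=0 -> substrate=0 bound=0 product=5
t=7: arr=3 -> substrate=0 bound=3 product=5
t=8: arr=0 -> substrate=0 bound=3 product=5
t=9: arr=0 -> substrate=0 bound=0 product=8
t=10: arr=1 -> substrate=0 bound=1 product=8
t=11: arr=3 -> substrate=1 bound=3 product=8

Answer: 1 1 1 3 3 1 0 3 3 0 1 3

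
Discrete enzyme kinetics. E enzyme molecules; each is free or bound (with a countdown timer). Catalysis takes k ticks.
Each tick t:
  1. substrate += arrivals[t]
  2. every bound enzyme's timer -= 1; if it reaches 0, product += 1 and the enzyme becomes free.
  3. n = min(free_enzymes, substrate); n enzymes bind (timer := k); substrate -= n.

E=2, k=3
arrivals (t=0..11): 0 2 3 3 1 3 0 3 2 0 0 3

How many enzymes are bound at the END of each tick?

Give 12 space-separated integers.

t=0: arr=0 -> substrate=0 bound=0 product=0
t=1: arr=2 -> substrate=0 bound=2 product=0
t=2: arr=3 -> substrate=3 bound=2 product=0
t=3: arr=3 -> substrate=6 bound=2 product=0
t=4: arr=1 -> substrate=5 bound=2 product=2
t=5: arr=3 -> substrate=8 bound=2 product=2
t=6: arr=0 -> substrate=8 bound=2 product=2
t=7: arr=3 -> substrate=9 bound=2 product=4
t=8: arr=2 -> substrate=11 bound=2 product=4
t=9: arr=0 -> substrate=11 bound=2 product=4
t=10: arr=0 -> substrate=9 bound=2 product=6
t=11: arr=3 -> substrate=12 bound=2 product=6

Answer: 0 2 2 2 2 2 2 2 2 2 2 2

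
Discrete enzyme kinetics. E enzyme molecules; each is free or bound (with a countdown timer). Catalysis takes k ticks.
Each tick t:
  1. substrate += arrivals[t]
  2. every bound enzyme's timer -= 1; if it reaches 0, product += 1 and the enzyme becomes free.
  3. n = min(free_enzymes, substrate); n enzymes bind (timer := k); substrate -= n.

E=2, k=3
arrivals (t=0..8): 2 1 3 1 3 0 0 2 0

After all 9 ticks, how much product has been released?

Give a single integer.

t=0: arr=2 -> substrate=0 bound=2 product=0
t=1: arr=1 -> substrate=1 bound=2 product=0
t=2: arr=3 -> substrate=4 bound=2 product=0
t=3: arr=1 -> substrate=3 bound=2 product=2
t=4: arr=3 -> substrate=6 bound=2 product=2
t=5: arr=0 -> substrate=6 bound=2 product=2
t=6: arr=0 -> substrate=4 bound=2 product=4
t=7: arr=2 -> substrate=6 bound=2 product=4
t=8: arr=0 -> substrate=6 bound=2 product=4

Answer: 4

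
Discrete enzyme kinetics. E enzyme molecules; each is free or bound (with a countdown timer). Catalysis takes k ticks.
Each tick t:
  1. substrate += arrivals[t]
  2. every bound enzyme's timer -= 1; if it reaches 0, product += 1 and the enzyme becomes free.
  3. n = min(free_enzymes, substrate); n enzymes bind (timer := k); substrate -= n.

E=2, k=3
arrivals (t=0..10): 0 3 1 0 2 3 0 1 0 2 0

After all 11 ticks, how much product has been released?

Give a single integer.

t=0: arr=0 -> substrate=0 bound=0 product=0
t=1: arr=3 -> substrate=1 bound=2 product=0
t=2: arr=1 -> substrate=2 bound=2 product=0
t=3: arr=0 -> substrate=2 bound=2 product=0
t=4: arr=2 -> substrate=2 bound=2 product=2
t=5: arr=3 -> substrate=5 bound=2 product=2
t=6: arr=0 -> substrate=5 bound=2 product=2
t=7: arr=1 -> substrate=4 bound=2 product=4
t=8: arr=0 -> substrate=4 bound=2 product=4
t=9: arr=2 -> substrate=6 bound=2 product=4
t=10: arr=0 -> substrate=4 bound=2 product=6

Answer: 6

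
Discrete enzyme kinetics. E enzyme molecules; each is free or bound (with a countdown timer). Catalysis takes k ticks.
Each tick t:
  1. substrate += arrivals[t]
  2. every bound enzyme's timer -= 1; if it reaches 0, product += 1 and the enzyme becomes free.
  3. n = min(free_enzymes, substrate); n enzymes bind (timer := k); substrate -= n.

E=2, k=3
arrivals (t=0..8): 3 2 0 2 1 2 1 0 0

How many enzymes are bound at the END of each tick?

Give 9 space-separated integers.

Answer: 2 2 2 2 2 2 2 2 2

Derivation:
t=0: arr=3 -> substrate=1 bound=2 product=0
t=1: arr=2 -> substrate=3 bound=2 product=0
t=2: arr=0 -> substrate=3 bound=2 product=0
t=3: arr=2 -> substrate=3 bound=2 product=2
t=4: arr=1 -> substrate=4 bound=2 product=2
t=5: arr=2 -> substrate=6 bound=2 product=2
t=6: arr=1 -> substrate=5 bound=2 product=4
t=7: arr=0 -> substrate=5 bound=2 product=4
t=8: arr=0 -> substrate=5 bound=2 product=4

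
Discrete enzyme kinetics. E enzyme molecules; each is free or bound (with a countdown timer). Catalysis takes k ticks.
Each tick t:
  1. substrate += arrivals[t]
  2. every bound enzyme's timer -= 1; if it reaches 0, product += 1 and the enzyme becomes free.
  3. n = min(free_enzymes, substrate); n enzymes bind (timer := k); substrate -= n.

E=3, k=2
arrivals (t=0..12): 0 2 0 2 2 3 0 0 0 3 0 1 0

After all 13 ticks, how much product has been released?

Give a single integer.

Answer: 12

Derivation:
t=0: arr=0 -> substrate=0 bound=0 product=0
t=1: arr=2 -> substrate=0 bound=2 product=0
t=2: arr=0 -> substrate=0 bound=2 product=0
t=3: arr=2 -> substrate=0 bound=2 product=2
t=4: arr=2 -> substrate=1 bound=3 product=2
t=5: arr=3 -> substrate=2 bound=3 product=4
t=6: arr=0 -> substrate=1 bound=3 product=5
t=7: arr=0 -> substrate=0 bound=2 product=7
t=8: arr=0 -> substrate=0 bound=1 product=8
t=9: arr=3 -> substrate=0 bound=3 product=9
t=10: arr=0 -> substrate=0 bound=3 product=9
t=11: arr=1 -> substrate=0 bound=1 product=12
t=12: arr=0 -> substrate=0 bound=1 product=12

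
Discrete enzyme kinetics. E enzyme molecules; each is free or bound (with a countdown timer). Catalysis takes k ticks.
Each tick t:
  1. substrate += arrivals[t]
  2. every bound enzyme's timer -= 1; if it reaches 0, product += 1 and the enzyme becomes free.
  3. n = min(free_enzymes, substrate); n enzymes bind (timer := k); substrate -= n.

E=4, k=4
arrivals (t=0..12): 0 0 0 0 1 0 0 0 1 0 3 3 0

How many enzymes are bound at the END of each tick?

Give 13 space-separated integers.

Answer: 0 0 0 0 1 1 1 1 1 1 4 4 4

Derivation:
t=0: arr=0 -> substrate=0 bound=0 product=0
t=1: arr=0 -> substrate=0 bound=0 product=0
t=2: arr=0 -> substrate=0 bound=0 product=0
t=3: arr=0 -> substrate=0 bound=0 product=0
t=4: arr=1 -> substrate=0 bound=1 product=0
t=5: arr=0 -> substrate=0 bound=1 product=0
t=6: arr=0 -> substrate=0 bound=1 product=0
t=7: arr=0 -> substrate=0 bound=1 product=0
t=8: arr=1 -> substrate=0 bound=1 product=1
t=9: arr=0 -> substrate=0 bound=1 product=1
t=10: arr=3 -> substrate=0 bound=4 product=1
t=11: arr=3 -> substrate=3 bound=4 product=1
t=12: arr=0 -> substrate=2 bound=4 product=2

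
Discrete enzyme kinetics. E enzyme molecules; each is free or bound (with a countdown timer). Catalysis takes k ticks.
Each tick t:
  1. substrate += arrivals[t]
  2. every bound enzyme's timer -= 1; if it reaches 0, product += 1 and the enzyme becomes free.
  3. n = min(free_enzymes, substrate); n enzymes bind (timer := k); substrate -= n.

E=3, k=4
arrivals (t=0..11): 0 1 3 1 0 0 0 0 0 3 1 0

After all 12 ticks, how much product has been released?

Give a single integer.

t=0: arr=0 -> substrate=0 bound=0 product=0
t=1: arr=1 -> substrate=0 bound=1 product=0
t=2: arr=3 -> substrate=1 bound=3 product=0
t=3: arr=1 -> substrate=2 bound=3 product=0
t=4: arr=0 -> substrate=2 bound=3 product=0
t=5: arr=0 -> substrate=1 bound=3 product=1
t=6: arr=0 -> substrate=0 bound=2 product=3
t=7: arr=0 -> substrate=0 bound=2 product=3
t=8: arr=0 -> substrate=0 bound=2 product=3
t=9: arr=3 -> substrate=1 bound=3 product=4
t=10: arr=1 -> substrate=1 bound=3 product=5
t=11: arr=0 -> substrate=1 bound=3 product=5

Answer: 5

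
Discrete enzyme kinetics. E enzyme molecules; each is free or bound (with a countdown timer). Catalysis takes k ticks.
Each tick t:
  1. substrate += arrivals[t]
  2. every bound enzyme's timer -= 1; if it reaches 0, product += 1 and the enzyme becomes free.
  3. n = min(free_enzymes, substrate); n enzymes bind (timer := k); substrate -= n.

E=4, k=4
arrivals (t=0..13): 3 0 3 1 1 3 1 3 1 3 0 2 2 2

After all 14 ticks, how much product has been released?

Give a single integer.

Answer: 11

Derivation:
t=0: arr=3 -> substrate=0 bound=3 product=0
t=1: arr=0 -> substrate=0 bound=3 product=0
t=2: arr=3 -> substrate=2 bound=4 product=0
t=3: arr=1 -> substrate=3 bound=4 product=0
t=4: arr=1 -> substrate=1 bound=4 product=3
t=5: arr=3 -> substrate=4 bound=4 product=3
t=6: arr=1 -> substrate=4 bound=4 product=4
t=7: arr=3 -> substrate=7 bound=4 product=4
t=8: arr=1 -> substrate=5 bound=4 product=7
t=9: arr=3 -> substrate=8 bound=4 product=7
t=10: arr=0 -> substrate=7 bound=4 product=8
t=11: arr=2 -> substrate=9 bound=4 product=8
t=12: arr=2 -> substrate=8 bound=4 product=11
t=13: arr=2 -> substrate=10 bound=4 product=11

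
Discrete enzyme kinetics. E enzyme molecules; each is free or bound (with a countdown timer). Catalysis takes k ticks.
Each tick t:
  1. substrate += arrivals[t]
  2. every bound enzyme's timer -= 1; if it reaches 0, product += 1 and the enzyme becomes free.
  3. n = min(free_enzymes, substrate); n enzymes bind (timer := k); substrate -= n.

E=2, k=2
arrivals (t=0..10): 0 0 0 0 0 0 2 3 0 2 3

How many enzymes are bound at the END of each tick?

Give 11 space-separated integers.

Answer: 0 0 0 0 0 0 2 2 2 2 2

Derivation:
t=0: arr=0 -> substrate=0 bound=0 product=0
t=1: arr=0 -> substrate=0 bound=0 product=0
t=2: arr=0 -> substrate=0 bound=0 product=0
t=3: arr=0 -> substrate=0 bound=0 product=0
t=4: arr=0 -> substrate=0 bound=0 product=0
t=5: arr=0 -> substrate=0 bound=0 product=0
t=6: arr=2 -> substrate=0 bound=2 product=0
t=7: arr=3 -> substrate=3 bound=2 product=0
t=8: arr=0 -> substrate=1 bound=2 product=2
t=9: arr=2 -> substrate=3 bound=2 product=2
t=10: arr=3 -> substrate=4 bound=2 product=4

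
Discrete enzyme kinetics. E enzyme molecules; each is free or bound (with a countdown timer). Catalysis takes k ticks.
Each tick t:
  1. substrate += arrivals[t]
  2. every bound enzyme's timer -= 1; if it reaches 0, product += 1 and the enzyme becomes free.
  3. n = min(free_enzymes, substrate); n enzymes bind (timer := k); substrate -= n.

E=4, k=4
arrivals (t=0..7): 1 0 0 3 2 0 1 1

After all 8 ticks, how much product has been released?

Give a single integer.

t=0: arr=1 -> substrate=0 bound=1 product=0
t=1: arr=0 -> substrate=0 bound=1 product=0
t=2: arr=0 -> substrate=0 bound=1 product=0
t=3: arr=3 -> substrate=0 bound=4 product=0
t=4: arr=2 -> substrate=1 bound=4 product=1
t=5: arr=0 -> substrate=1 bound=4 product=1
t=6: arr=1 -> substrate=2 bound=4 product=1
t=7: arr=1 -> substrate=0 bound=4 product=4

Answer: 4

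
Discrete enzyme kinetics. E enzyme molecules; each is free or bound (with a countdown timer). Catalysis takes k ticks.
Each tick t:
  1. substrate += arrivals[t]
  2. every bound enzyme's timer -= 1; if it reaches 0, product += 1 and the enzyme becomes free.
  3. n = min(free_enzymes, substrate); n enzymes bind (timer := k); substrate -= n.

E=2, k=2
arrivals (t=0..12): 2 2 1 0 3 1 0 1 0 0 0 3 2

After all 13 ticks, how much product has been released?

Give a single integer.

t=0: arr=2 -> substrate=0 bound=2 product=0
t=1: arr=2 -> substrate=2 bound=2 product=0
t=2: arr=1 -> substrate=1 bound=2 product=2
t=3: arr=0 -> substrate=1 bound=2 product=2
t=4: arr=3 -> substrate=2 bound=2 product=4
t=5: arr=1 -> substrate=3 bound=2 product=4
t=6: arr=0 -> substrate=1 bound=2 product=6
t=7: arr=1 -> substrate=2 bound=2 product=6
t=8: arr=0 -> substrate=0 bound=2 product=8
t=9: arr=0 -> substrate=0 bound=2 product=8
t=10: arr=0 -> substrate=0 bound=0 product=10
t=11: arr=3 -> substrate=1 bound=2 product=10
t=12: arr=2 -> substrate=3 bound=2 product=10

Answer: 10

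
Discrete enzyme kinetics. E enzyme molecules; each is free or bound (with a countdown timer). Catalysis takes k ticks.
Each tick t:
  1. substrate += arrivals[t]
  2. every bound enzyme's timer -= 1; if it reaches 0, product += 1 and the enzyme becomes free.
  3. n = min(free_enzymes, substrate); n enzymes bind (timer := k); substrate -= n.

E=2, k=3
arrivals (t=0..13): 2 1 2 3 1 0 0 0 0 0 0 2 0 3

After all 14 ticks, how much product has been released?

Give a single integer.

Answer: 8

Derivation:
t=0: arr=2 -> substrate=0 bound=2 product=0
t=1: arr=1 -> substrate=1 bound=2 product=0
t=2: arr=2 -> substrate=3 bound=2 product=0
t=3: arr=3 -> substrate=4 bound=2 product=2
t=4: arr=1 -> substrate=5 bound=2 product=2
t=5: arr=0 -> substrate=5 bound=2 product=2
t=6: arr=0 -> substrate=3 bound=2 product=4
t=7: arr=0 -> substrate=3 bound=2 product=4
t=8: arr=0 -> substrate=3 bound=2 product=4
t=9: arr=0 -> substrate=1 bound=2 product=6
t=10: arr=0 -> substrate=1 bound=2 product=6
t=11: arr=2 -> substrate=3 bound=2 product=6
t=12: arr=0 -> substrate=1 bound=2 product=8
t=13: arr=3 -> substrate=4 bound=2 product=8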